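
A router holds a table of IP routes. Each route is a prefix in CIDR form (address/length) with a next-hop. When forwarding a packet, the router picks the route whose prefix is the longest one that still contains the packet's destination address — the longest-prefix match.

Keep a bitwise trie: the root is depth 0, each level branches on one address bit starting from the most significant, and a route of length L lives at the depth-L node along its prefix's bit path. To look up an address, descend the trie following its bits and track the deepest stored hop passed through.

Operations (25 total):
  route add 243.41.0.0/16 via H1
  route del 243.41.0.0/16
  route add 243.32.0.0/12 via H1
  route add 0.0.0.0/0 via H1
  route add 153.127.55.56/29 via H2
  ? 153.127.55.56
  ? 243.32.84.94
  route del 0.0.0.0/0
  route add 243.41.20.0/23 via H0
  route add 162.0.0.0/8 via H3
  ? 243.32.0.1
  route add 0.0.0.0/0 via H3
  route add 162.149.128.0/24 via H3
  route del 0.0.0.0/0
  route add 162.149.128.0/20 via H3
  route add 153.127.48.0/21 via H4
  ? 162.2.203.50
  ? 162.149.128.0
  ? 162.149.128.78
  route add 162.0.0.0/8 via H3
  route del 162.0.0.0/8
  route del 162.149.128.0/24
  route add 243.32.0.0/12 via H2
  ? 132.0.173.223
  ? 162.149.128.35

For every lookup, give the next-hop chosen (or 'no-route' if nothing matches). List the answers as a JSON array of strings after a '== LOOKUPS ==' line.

Trace:
  add 243.41.0.0/16 -> H1 at depth 16
  - 243.41.0.0/16 clear@16
  add 243.32.0.0/12 -> H1 at depth 12
  add 0.0.0.0/0 -> H1 at depth 0
  add 153.127.55.56/29 -> H2 at depth 29
  lookup 153.127.55.56: bits 10011001011111110011011100111 walk d0:H1→d1:-→d2:-→d3:-→d4:-→d5:-→d6:-→d7:-→d8:-→d9:-→d10:-→d11:-→d12:-→d13:-→d14:-→d15:-→d16:-→d17:-→d18:-→d19:-→d20:-→d21:-→d22:-→d23:-→d24:-→d25:-→d26:-→d27:-→d28:-→d29:H2 -> H2
  lookup 243.32.84.94: bits 111100110010 walk d0:H1→d1:-→d2:-→d3:-→d4:-→d5:-→d6:-→d7:-→d8:-→d9:-→d10:-→d11:-→d12:H1 -> H1
  - 0.0.0.0/0 clear@0
  add 243.41.20.0/23 -> H0 at depth 23
  add 162.0.0.0/8 -> H3 at depth 8
  lookup 243.32.0.1: bits 111100110010 walk d0:-→d1:-→d2:-→d3:-→d4:-→d5:-→d6:-→d7:-→d8:-→d9:-→d10:-→d11:-→d12:H1 -> H1
  add 0.0.0.0/0 -> H3 at depth 0
  add 162.149.128.0/24 -> H3 at depth 24
  - 0.0.0.0/0 clear@0
  add 162.149.128.0/20 -> H3 at depth 20
  add 153.127.48.0/21 -> H4 at depth 21
  lookup 162.2.203.50: bits 10100010 walk d0:-→d1:-→d2:-→d3:-→d4:-→d5:-→d6:-→d7:-→d8:H3 -> H3
  lookup 162.149.128.0: bits 101000101001010110000000 walk d0:-→d1:-→d2:-→d3:-→d4:-→d5:-→d6:-→d7:-→d8:H3→d9:-→d10:-→d11:-→d12:-→d13:-→d14:-→d15:-→d16:-→d17:-→d18:-→d19:-→d20:H3→d21:-→d22:-→d23:-→d24:H3 -> H3
  lookup 162.149.128.78: bits 101000101001010110000000 walk d0:-→d1:-→d2:-→d3:-→d4:-→d5:-→d6:-→d7:-→d8:H3→d9:-→d10:-→d11:-→d12:-→d13:-→d14:-→d15:-→d16:-→d17:-→d18:-→d19:-→d20:H3→d21:-→d22:-→d23:-→d24:H3 -> H3
  add 162.0.0.0/8 -> H3 at depth 8
  - 162.0.0.0/8 clear@8
  - 162.149.128.0/24 clear@24
  add 243.32.0.0/12 -> H2 at depth 12
  lookup 132.0.173.223: bits 100 walk d0:-→d1:-→d2:-→d3:- -> no-route
  lookup 162.149.128.35: bits 101000101001010110000000 walk d0:-→d1:-→d2:-→d3:-→d4:-→d5:-→d6:-→d7:-→d8:-→d9:-→d10:-→d11:-→d12:-→d13:-→d14:-→d15:-→d16:-→d17:-→d18:-→d19:-→d20:H3→d21:-→d22:-→d23:-→d24:- -> H3

== LOOKUPS ==
["H2","H1","H1","H3","H3","H3","no-route","H3"]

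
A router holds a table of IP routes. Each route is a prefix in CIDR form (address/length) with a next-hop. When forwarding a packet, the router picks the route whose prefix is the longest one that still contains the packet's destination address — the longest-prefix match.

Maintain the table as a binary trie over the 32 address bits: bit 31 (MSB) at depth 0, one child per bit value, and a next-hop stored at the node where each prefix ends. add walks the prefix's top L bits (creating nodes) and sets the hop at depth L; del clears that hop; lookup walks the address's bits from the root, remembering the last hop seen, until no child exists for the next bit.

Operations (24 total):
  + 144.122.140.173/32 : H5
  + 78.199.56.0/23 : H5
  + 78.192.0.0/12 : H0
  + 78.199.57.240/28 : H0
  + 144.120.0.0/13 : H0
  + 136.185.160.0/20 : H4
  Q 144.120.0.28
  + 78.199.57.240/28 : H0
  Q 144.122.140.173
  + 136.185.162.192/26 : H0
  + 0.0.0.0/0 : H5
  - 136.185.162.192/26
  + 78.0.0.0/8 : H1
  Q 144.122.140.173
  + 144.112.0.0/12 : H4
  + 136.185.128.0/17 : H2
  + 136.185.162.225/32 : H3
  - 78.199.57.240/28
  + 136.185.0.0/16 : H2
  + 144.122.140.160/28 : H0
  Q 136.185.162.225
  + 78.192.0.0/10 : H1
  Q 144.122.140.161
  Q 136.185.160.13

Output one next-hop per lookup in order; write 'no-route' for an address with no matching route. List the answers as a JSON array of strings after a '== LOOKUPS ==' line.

Apply in order:
  + 144.122.140.173/32 (H5) depth=32
  + 78.199.56.0/23 (H5) depth=23
  + 78.192.0.0/12 (H0) depth=12
  + 78.199.57.240/28 (H0) depth=28
  + 144.120.0.0/13 (H0) depth=13
  + 136.185.160.0/20 (H4) depth=20
  Q 144.120.0.28: descend 10010000011110 ; hops seen [H0] ; pick H0
  + 78.199.57.240/28 (H0) depth=28
  Q 144.122.140.173: descend 10010000011110101000110010101101 ; hops seen [H0,H5] ; pick H5
  + 136.185.162.192/26 (H0) depth=26
  + 0.0.0.0/0 (H5) depth=0
  - 136.185.162.192/26 clear@26
  + 78.0.0.0/8 (H1) depth=8
  Q 144.122.140.173: descend 10010000011110101000110010101101 ; hops seen [H5,H0,H5] ; pick H5
  + 144.112.0.0/12 (H4) depth=12
  + 136.185.128.0/17 (H2) depth=17
  + 136.185.162.225/32 (H3) depth=32
  - 78.199.57.240/28 clear@28
  + 136.185.0.0/16 (H2) depth=16
  + 144.122.140.160/28 (H0) depth=28
  Q 136.185.162.225: descend 10001000101110011010001011100001 ; hops seen [H5,H2,H2,H4,H3] ; pick H3
  + 78.192.0.0/10 (H1) depth=10
  Q 144.122.140.161: descend 1001000001111010100011001010 ; hops seen [H5,H4,H0,H0] ; pick H0
  Q 136.185.160.13: descend 1000100010111001101000 ; hops seen [H5,H2,H2,H4] ; pick H4

== LOOKUPS ==
["H0","H5","H5","H3","H0","H4"]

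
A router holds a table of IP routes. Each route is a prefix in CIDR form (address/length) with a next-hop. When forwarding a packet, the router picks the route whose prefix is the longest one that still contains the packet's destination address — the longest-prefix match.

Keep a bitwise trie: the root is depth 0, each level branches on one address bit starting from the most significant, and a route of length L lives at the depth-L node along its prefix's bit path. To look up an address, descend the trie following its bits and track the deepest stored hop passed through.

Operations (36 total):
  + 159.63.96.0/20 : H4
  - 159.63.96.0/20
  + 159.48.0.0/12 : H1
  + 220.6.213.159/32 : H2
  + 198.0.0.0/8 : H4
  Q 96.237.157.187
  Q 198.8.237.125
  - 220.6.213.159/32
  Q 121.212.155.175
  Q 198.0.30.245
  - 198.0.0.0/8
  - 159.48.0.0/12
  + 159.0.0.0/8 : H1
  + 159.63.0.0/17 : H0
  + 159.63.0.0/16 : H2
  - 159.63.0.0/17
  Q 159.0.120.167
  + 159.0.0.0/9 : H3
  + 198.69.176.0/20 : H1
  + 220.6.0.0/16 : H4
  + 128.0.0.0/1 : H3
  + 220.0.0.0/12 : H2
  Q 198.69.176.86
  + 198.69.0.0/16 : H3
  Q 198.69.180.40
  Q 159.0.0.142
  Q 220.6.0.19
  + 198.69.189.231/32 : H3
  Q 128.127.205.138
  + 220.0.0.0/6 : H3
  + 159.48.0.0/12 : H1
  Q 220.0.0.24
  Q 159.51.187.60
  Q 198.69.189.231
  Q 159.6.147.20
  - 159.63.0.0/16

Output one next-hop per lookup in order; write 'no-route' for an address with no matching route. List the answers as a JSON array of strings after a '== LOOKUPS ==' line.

Process each operation:
  add 159.63.96.0/20 -> H4 at depth 20
  del 159.63.96.0/20 (clear depth 20)
  add 159.48.0.0/12 -> H1 at depth 12
  add 220.6.213.159/32 -> H2 at depth 32
  add 198.0.0.0/8 -> H4 at depth 8
  lookup 96.237.157.187: bits ε walk d0:- -> no-route
  lookup 198.8.237.125: bits 11000110 walk d0:-→d1:-→d2:-→d3:-→d4:-→d5:-→d6:-→d7:-→d8:H4 -> H4
  del 220.6.213.159/32 (clear depth 32)
  lookup 121.212.155.175: bits ε walk d0:- -> no-route
  lookup 198.0.30.245: bits 11000110 walk d0:-→d1:-→d2:-→d3:-→d4:-→d5:-→d6:-→d7:-→d8:H4 -> H4
  del 198.0.0.0/8 (clear depth 8)
  del 159.48.0.0/12 (clear depth 12)
  add 159.0.0.0/8 -> H1 at depth 8
  add 159.63.0.0/17 -> H0 at depth 17
  add 159.63.0.0/16 -> H2 at depth 16
  del 159.63.0.0/17 (clear depth 17)
  lookup 159.0.120.167: bits 1001111100 walk d0:-→d1:-→d2:-→d3:-→d4:-→d5:-→d6:-→d7:-→d8:H1→d9:-→d10:- -> H1
  add 159.0.0.0/9 -> H3 at depth 9
  add 198.69.176.0/20 -> H1 at depth 20
  add 220.6.0.0/16 -> H4 at depth 16
  add 128.0.0.0/1 -> H3 at depth 1
  add 220.0.0.0/12 -> H2 at depth 12
  lookup 198.69.176.86: bits 11000110010001011011 walk d0:-→d1:H3→d2:-→d3:-→d4:-→d5:-→d6:-→d7:-→d8:-→d9:-→d10:-→d11:-→d12:-→d13:-→d14:-→d15:-→d16:-→d17:-→d18:-→d19:-→d20:H1 -> H1
  add 198.69.0.0/16 -> H3 at depth 16
  lookup 198.69.180.40: bits 11000110010001011011 walk d0:-→d1:H3→d2:-→d3:-→d4:-→d5:-→d6:-→d7:-→d8:-→d9:-→d10:-→d11:-→d12:-→d13:-→d14:-→d15:-→d16:H3→d17:-→d18:-→d19:-→d20:H1 -> H1
  lookup 159.0.0.142: bits 1001111100 walk d0:-→d1:H3→d2:-→d3:-→d4:-→d5:-→d6:-→d7:-→d8:H1→d9:H3→d10:- -> H3
  lookup 220.6.0.19: bits 1101110000000110 walk d0:-→d1:H3→d2:-→d3:-→d4:-→d5:-→d6:-→d7:-→d8:-→d9:-→d10:-→d11:-→d12:H2→d13:-→d14:-→d15:-→d16:H4 -> H4
  add 198.69.189.231/32 -> H3 at depth 32
  lookup 128.127.205.138: bits 100 walk d0:-→d1:H3→d2:-→d3:- -> H3
  add 220.0.0.0/6 -> H3 at depth 6
  add 159.48.0.0/12 -> H1 at depth 12
  lookup 220.0.0.24: bits 1101110000000 walk d0:-→d1:H3→d2:-→d3:-→d4:-→d5:-→d6:H3→d7:-→d8:-→d9:-→d10:-→d11:-→d12:H2→d13:- -> H2
  lookup 159.51.187.60: bits 100111110011 walk d0:-→d1:H3→d2:-→d3:-→d4:-→d5:-→d6:-→d7:-→d8:H1→d9:H3→d10:-→d11:-→d12:H1 -> H1
  lookup 198.69.189.231: bits 11000110010001011011110111100111 walk d0:-→d1:H3→d2:-→d3:-→d4:-→d5:-→d6:-→d7:-→d8:-→d9:-→d10:-→d11:-→d12:-→d13:-→d14:-→d15:-→d16:H3→d17:-→d18:-→d19:-→d20:H1→d21:-→d22:-→d23:-→d24:-→d25:-→d26:-→d27:-→d28:-→d29:-→d30:-→d31:-→d32:H3 -> H3
  lookup 159.6.147.20: bits 1001111100 walk d0:-→d1:H3→d2:-→d3:-→d4:-→d5:-→d6:-→d7:-→d8:H1→d9:H3→d10:- -> H3
  del 159.63.0.0/16 (clear depth 16)

== LOOKUPS ==
["no-route","H4","no-route","H4","H1","H1","H1","H3","H4","H3","H2","H1","H3","H3"]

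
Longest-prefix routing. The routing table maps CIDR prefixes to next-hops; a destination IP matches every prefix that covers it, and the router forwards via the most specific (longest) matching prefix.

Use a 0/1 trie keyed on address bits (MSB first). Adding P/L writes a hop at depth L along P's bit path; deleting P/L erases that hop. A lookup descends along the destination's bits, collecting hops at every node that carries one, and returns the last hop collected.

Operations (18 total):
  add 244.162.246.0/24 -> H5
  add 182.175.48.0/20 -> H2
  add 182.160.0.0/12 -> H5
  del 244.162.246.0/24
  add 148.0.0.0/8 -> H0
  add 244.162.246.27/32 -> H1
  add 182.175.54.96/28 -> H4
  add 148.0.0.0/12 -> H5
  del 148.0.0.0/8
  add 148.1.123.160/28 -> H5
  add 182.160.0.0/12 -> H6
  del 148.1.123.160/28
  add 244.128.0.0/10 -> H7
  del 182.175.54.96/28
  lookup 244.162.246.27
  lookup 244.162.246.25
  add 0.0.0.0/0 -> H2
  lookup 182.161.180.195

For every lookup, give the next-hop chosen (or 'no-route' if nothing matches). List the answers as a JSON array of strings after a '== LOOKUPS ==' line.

Apply in order:
  + 244.162.246.0/24 (H5) depth=24
  + 182.175.48.0/20 (H2) depth=20
  + 182.160.0.0/12 (H5) depth=12
  del 244.162.246.0/24 (clear depth 24)
  + 148.0.0.0/8 (H0) depth=8
  + 244.162.246.27/32 (H1) depth=32
  + 182.175.54.96/28 (H4) depth=28
  + 148.0.0.0/12 (H5) depth=12
  del 148.0.0.0/8 (clear depth 8)
  + 148.1.123.160/28 (H5) depth=28
  + 182.160.0.0/12 (H6) depth=12
  del 148.1.123.160/28 (clear depth 28)
  + 244.128.0.0/10 (H7) depth=10
  del 182.175.54.96/28 (clear depth 28)
  lookup 244.162.246.27: bits 11110100101000101111011000011011 walk d0:-→d1:-→d2:-→d3:-→d4:-→d5:-→d6:-→d7:-→d8:-→d9:-→d10:H7→d11:-→d12:-→d13:-→d14:-→d15:-→d16:-→d17:-→d18:-→d19:-→d20:-→d21:-→d22:-→d23:-→d24:-→d25:-→d26:-→d27:-→d28:-→d29:-→d30:-→d31:-→d32:H1 -> H1
  lookup 244.162.246.25: bits 111101001010001011110110000110 walk d0:-→d1:-→d2:-→d3:-→d4:-→d5:-→d6:-→d7:-→d8:-→d9:-→d10:H7→d11:-→d12:-→d13:-→d14:-→d15:-→d16:-→d17:-→d18:-→d19:-→d20:-→d21:-→d22:-→d23:-→d24:-→d25:-→d26:-→d27:-→d28:-→d29:-→d30:- -> H7
  + 0.0.0.0/0 (H2) depth=0
  lookup 182.161.180.195: bits 101101101010 walk d0:H2→d1:-→d2:-→d3:-→d4:-→d5:-→d6:-→d7:-→d8:-→d9:-→d10:-→d11:-→d12:H6 -> H6

== LOOKUPS ==
["H1","H7","H6"]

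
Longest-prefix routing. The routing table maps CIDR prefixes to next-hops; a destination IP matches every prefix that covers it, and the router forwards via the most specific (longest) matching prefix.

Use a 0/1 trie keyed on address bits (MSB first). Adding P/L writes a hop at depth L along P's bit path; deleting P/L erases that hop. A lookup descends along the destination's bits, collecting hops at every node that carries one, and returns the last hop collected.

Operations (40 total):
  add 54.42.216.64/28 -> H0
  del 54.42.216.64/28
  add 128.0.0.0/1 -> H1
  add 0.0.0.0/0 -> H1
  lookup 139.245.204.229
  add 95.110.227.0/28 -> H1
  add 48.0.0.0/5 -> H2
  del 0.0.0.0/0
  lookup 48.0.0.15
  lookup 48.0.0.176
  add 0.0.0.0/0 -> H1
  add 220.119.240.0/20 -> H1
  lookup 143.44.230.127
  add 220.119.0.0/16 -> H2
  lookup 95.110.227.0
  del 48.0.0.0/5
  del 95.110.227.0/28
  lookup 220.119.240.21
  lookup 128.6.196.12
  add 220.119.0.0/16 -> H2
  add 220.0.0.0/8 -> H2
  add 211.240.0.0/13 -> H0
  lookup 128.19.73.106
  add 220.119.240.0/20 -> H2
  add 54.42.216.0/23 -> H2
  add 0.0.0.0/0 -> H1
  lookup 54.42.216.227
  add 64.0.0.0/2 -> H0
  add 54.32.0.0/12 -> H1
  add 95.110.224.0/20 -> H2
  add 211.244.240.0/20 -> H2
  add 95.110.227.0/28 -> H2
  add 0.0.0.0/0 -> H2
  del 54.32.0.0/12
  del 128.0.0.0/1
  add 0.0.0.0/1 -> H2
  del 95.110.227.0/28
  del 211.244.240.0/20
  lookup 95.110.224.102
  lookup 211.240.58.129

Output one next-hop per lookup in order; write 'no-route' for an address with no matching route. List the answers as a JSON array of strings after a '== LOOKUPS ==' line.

Trace:
  + 54.42.216.64/28 (H0) depth=28
  - 54.42.216.64/28 clear@28
  + 128.0.0.0/1 (H1) depth=1
  + 0.0.0.0/0 (H1) depth=0
  ? 139.245.204.229  path d0:H1→d1:H1  best=H1
  + 95.110.227.0/28 (H1) depth=28
  + 48.0.0.0/5 (H2) depth=5
  - 0.0.0.0/0 clear@0
  ? 48.0.0.15  path d0:-→d1:-→d2:-→d3:-→d4:-→d5:H2  best=H2
  ? 48.0.0.176  path d0:-→d1:-→d2:-→d3:-→d4:-→d5:H2  best=H2
  + 0.0.0.0/0 (H1) depth=0
  + 220.119.240.0/20 (H1) depth=20
  ? 143.44.230.127  path d0:H1→d1:H1  best=H1
  + 220.119.0.0/16 (H2) depth=16
  ? 95.110.227.0  path d0:H1→d1:-→d2:-→d3:-→d4:-→d5:-→d6:-→d7:-→d8:-→d9:-→d10:-→d11:-→d12:-→d13:-→d14:-→d15:-→d16:-→d17:-→d18:-→d19:-→d20:-→d21:-→d22:-→d23:-→d24:-→d25:-→d26:-→d27:-→d28:H1  best=H1
  - 48.0.0.0/5 clear@5
  - 95.110.227.0/28 clear@28
  ? 220.119.240.21  path d0:H1→d1:H1→d2:-→d3:-→d4:-→d5:-→d6:-→d7:-→d8:-→d9:-→d10:-→d11:-→d12:-→d13:-→d14:-→d15:-→d16:H2→d17:-→d18:-→d19:-→d20:H1  best=H1
  ? 128.6.196.12  path d0:H1→d1:H1  best=H1
  + 220.119.0.0/16 (H2) depth=16
  + 220.0.0.0/8 (H2) depth=8
  + 211.240.0.0/13 (H0) depth=13
  ? 128.19.73.106  path d0:H1→d1:H1  best=H1
  + 220.119.240.0/20 (H2) depth=20
  + 54.42.216.0/23 (H2) depth=23
  + 0.0.0.0/0 (H1) depth=0
  ? 54.42.216.227  path d0:H1→d1:-→d2:-→d3:-→d4:-→d5:-→d6:-→d7:-→d8:-→d9:-→d10:-→d11:-→d12:-→d13:-→d14:-→d15:-→d16:-→d17:-→d18:-→d19:-→d20:-→d21:-→d22:-→d23:H2→d24:-  best=H2
  + 64.0.0.0/2 (H0) depth=2
  + 54.32.0.0/12 (H1) depth=12
  + 95.110.224.0/20 (H2) depth=20
  + 211.244.240.0/20 (H2) depth=20
  + 95.110.227.0/28 (H2) depth=28
  + 0.0.0.0/0 (H2) depth=0
  - 54.32.0.0/12 clear@12
  - 128.0.0.0/1 clear@1
  + 0.0.0.0/1 (H2) depth=1
  - 95.110.227.0/28 clear@28
  - 211.244.240.0/20 clear@20
  ? 95.110.224.102  path d0:H2→d1:H2→d2:H0→d3:-→d4:-→d5:-→d6:-→d7:-→d8:-→d9:-→d10:-→d11:-→d12:-→d13:-→d14:-→d15:-→d16:-→d17:-→d18:-→d19:-→d20:H2→d21:-→d22:-  best=H2
  ? 211.240.58.129  path d0:H2→d1:-→d2:-→d3:-→d4:-→d5:-→d6:-→d7:-→d8:-→d9:-→d10:-→d11:-→d12:-→d13:H0  best=H0

== LOOKUPS ==
["H1","H2","H2","H1","H1","H1","H1","H1","H2","H2","H0"]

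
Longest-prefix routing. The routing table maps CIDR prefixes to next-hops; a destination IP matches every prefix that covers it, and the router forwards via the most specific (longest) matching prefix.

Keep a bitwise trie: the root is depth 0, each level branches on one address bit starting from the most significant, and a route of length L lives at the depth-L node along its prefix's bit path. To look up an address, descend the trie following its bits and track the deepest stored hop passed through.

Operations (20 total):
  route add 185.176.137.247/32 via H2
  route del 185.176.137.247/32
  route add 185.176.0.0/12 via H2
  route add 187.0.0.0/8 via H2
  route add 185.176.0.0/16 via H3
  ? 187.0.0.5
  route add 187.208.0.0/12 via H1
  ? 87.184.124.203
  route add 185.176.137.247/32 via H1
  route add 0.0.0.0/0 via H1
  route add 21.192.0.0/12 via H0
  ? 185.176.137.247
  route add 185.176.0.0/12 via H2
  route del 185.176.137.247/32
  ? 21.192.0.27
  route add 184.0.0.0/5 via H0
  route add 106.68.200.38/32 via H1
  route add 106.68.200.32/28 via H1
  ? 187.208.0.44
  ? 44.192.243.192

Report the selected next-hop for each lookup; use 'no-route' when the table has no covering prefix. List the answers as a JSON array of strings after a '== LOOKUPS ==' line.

Process each operation:
  add 185.176.137.247/32 -> H2 at depth 32
  - 185.176.137.247/32 clear@32
  add 185.176.0.0/12 -> H2 at depth 12
  add 187.0.0.0/8 -> H2 at depth 8
  add 185.176.0.0/16 -> H3 at depth 16
  Q 187.0.0.5: descend 10111011 ; hops seen [H2] ; pick H2
  add 187.208.0.0/12 -> H1 at depth 12
  Q 87.184.124.203: descend ε ; hops seen [∅] ; pick no-route
  add 185.176.137.247/32 -> H1 at depth 32
  add 0.0.0.0/0 -> H1 at depth 0
  add 21.192.0.0/12 -> H0 at depth 12
  Q 185.176.137.247: descend 10111001101100001000100111110111 ; hops seen [H1,H2,H3,H1] ; pick H1
  add 185.176.0.0/12 -> H2 at depth 12
  - 185.176.137.247/32 clear@32
  Q 21.192.0.27: descend 000101011100 ; hops seen [H1,H0] ; pick H0
  add 184.0.0.0/5 -> H0 at depth 5
  add 106.68.200.38/32 -> H1 at depth 32
  add 106.68.200.32/28 -> H1 at depth 28
  Q 187.208.0.44: descend 101110111101 ; hops seen [H1,H0,H2,H1] ; pick H1
  Q 44.192.243.192: descend 00 ; hops seen [H1] ; pick H1

== LOOKUPS ==
["H2","no-route","H1","H0","H1","H1"]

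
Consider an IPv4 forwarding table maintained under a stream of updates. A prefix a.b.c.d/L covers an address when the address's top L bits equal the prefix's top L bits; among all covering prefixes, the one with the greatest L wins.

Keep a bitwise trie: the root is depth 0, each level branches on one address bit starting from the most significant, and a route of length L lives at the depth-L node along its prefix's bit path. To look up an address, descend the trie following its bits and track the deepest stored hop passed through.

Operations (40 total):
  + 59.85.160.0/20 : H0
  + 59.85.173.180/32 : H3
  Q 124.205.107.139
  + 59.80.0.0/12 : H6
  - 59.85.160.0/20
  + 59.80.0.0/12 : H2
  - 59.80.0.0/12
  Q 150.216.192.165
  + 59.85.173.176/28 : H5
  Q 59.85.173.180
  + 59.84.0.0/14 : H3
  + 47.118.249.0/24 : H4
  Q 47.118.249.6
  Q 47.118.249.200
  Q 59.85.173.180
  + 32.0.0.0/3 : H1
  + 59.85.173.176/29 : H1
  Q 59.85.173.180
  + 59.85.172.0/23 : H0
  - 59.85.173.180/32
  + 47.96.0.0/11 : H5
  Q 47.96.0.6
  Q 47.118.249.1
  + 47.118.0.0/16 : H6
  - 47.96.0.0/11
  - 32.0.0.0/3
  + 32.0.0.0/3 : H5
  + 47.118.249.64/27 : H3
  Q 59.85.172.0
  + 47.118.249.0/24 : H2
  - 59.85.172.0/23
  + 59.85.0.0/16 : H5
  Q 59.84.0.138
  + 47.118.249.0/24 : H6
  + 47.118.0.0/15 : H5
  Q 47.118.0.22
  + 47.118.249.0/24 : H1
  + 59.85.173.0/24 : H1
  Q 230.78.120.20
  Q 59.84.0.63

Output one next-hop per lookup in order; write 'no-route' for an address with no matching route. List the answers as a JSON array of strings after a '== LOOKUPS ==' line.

Trace:
  + 59.85.160.0/20 (H0) depth=20
  + 59.85.173.180/32 (H3) depth=32
  lookup 124.205.107.139: bits 0 walk d0:-→d1:- -> no-route
  + 59.80.0.0/12 (H6) depth=12
  - 59.85.160.0/20 clear@20
  + 59.80.0.0/12 (H2) depth=12
  - 59.80.0.0/12 clear@12
  lookup 150.216.192.165: bits ε walk d0:- -> no-route
  + 59.85.173.176/28 (H5) depth=28
  lookup 59.85.173.180: bits 00111011010101011010110110110100 walk d0:-→d1:-→d2:-→d3:-→d4:-→d5:-→d6:-→d7:-→d8:-→d9:-→d10:-→d11:-→d12:-→d13:-→d14:-→d15:-→d16:-→d17:-→d18:-→d19:-→d20:-→d21:-→d22:-→d23:-→d24:-→d25:-→d26:-→d27:-→d28:H5→d29:-→d30:-→d31:-→d32:H3 -> H3
  + 59.84.0.0/14 (H3) depth=14
  + 47.118.249.0/24 (H4) depth=24
  lookup 47.118.249.6: bits 001011110111011011111001 walk d0:-→d1:-→d2:-→d3:-→d4:-→d5:-→d6:-→d7:-→d8:-→d9:-→d10:-→d11:-→d12:-→d13:-→d14:-→d15:-→d16:-→d17:-→d18:-→d19:-→d20:-→d21:-→d22:-→d23:-→d24:H4 -> H4
  lookup 47.118.249.200: bits 001011110111011011111001 walk d0:-→d1:-→d2:-→d3:-→d4:-→d5:-→d6:-→d7:-→d8:-→d9:-→d10:-→d11:-→d12:-→d13:-→d14:-→d15:-→d16:-→d17:-→d18:-→d19:-→d20:-→d21:-→d22:-→d23:-→d24:H4 -> H4
  lookup 59.85.173.180: bits 00111011010101011010110110110100 walk d0:-→d1:-→d2:-→d3:-→d4:-→d5:-→d6:-→d7:-→d8:-→d9:-→d10:-→d11:-→d12:-→d13:-→d14:H3→d15:-→d16:-→d17:-→d18:-→d19:-→d20:-→d21:-→d22:-→d23:-→d24:-→d25:-→d26:-→d27:-→d28:H5→d29:-→d30:-→d31:-→d32:H3 -> H3
  + 32.0.0.0/3 (H1) depth=3
  + 59.85.173.176/29 (H1) depth=29
  lookup 59.85.173.180: bits 00111011010101011010110110110100 walk d0:-→d1:-→d2:-→d3:H1→d4:-→d5:-→d6:-→d7:-→d8:-→d9:-→d10:-→d11:-→d12:-→d13:-→d14:H3→d15:-→d16:-→d17:-→d18:-→d19:-→d20:-→d21:-→d22:-→d23:-→d24:-→d25:-→d26:-→d27:-→d28:H5→d29:H1→d30:-→d31:-→d32:H3 -> H3
  + 59.85.172.0/23 (H0) depth=23
  - 59.85.173.180/32 clear@32
  + 47.96.0.0/11 (H5) depth=11
  lookup 47.96.0.6: bits 00101111011 walk d0:-→d1:-→d2:-→d3:H1→d4:-→d5:-→d6:-→d7:-→d8:-→d9:-→d10:-→d11:H5 -> H5
  lookup 47.118.249.1: bits 001011110111011011111001 walk d0:-→d1:-→d2:-→d3:H1→d4:-→d5:-→d6:-→d7:-→d8:-→d9:-→d10:-→d11:H5→d12:-→d13:-→d14:-→d15:-→d16:-→d17:-→d18:-→d19:-→d20:-→d21:-→d22:-→d23:-→d24:H4 -> H4
  + 47.118.0.0/16 (H6) depth=16
  - 47.96.0.0/11 clear@11
  - 32.0.0.0/3 clear@3
  + 32.0.0.0/3 (H5) depth=3
  + 47.118.249.64/27 (H3) depth=27
  lookup 59.85.172.0: bits 00111011010101011010110 walk d0:-→d1:-→d2:-→d3:H5→d4:-→d5:-→d6:-→d7:-→d8:-→d9:-→d10:-→d11:-→d12:-→d13:-→d14:H3→d15:-→d16:-→d17:-→d18:-→d19:-→d20:-→d21:-→d22:-→d23:H0 -> H0
  + 47.118.249.0/24 (H2) depth=24
  - 59.85.172.0/23 clear@23
  + 59.85.0.0/16 (H5) depth=16
  lookup 59.84.0.138: bits 001110110101010 walk d0:-→d1:-→d2:-→d3:H5→d4:-→d5:-→d6:-→d7:-→d8:-→d9:-→d10:-→d11:-→d12:-→d13:-→d14:H3→d15:- -> H3
  + 47.118.249.0/24 (H6) depth=24
  + 47.118.0.0/15 (H5) depth=15
  lookup 47.118.0.22: bits 0010111101110110 walk d0:-→d1:-→d2:-→d3:H5→d4:-→d5:-→d6:-→d7:-→d8:-→d9:-→d10:-→d11:-→d12:-→d13:-→d14:-→d15:H5→d16:H6 -> H6
  + 47.118.249.0/24 (H1) depth=24
  + 59.85.173.0/24 (H1) depth=24
  lookup 230.78.120.20: bits ε walk d0:- -> no-route
  lookup 59.84.0.63: bits 001110110101010 walk d0:-→d1:-→d2:-→d3:H5→d4:-→d5:-→d6:-→d7:-→d8:-→d9:-→d10:-→d11:-→d12:-→d13:-→d14:H3→d15:- -> H3

== LOOKUPS ==
["no-route","no-route","H3","H4","H4","H3","H3","H5","H4","H0","H3","H6","no-route","H3"]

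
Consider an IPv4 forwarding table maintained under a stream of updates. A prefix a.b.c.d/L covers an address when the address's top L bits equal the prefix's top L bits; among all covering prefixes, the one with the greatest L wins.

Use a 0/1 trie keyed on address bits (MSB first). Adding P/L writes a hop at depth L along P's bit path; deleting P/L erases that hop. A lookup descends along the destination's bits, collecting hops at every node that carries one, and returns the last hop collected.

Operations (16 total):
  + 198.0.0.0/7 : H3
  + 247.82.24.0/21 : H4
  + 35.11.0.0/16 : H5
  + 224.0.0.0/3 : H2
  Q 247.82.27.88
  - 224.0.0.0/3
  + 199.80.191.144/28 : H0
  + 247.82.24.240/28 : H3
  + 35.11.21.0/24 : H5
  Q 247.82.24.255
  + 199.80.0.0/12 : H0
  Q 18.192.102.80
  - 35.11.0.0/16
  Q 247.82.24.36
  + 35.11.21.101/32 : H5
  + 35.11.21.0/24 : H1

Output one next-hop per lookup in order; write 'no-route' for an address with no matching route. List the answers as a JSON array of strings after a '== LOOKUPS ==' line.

Trace:
  add 198.0.0.0/7 -> H3 at depth 7
  add 247.82.24.0/21 -> H4 at depth 21
  add 35.11.0.0/16 -> H5 at depth 16
  add 224.0.0.0/3 -> H2 at depth 3
  ? 247.82.27.88  path d0:-→d1:-→d2:-→d3:H2→d4:-→d5:-→d6:-→d7:-→d8:-→d9:-→d10:-→d11:-→d12:-→d13:-→d14:-→d15:-→d16:-→d17:-→d18:-→d19:-→d20:-→d21:H4  best=H4
  del 224.0.0.0/3 (clear depth 3)
  add 199.80.191.144/28 -> H0 at depth 28
  add 247.82.24.240/28 -> H3 at depth 28
  add 35.11.21.0/24 -> H5 at depth 24
  ? 247.82.24.255  path d0:-→d1:-→d2:-→d3:-→d4:-→d5:-→d6:-→d7:-→d8:-→d9:-→d10:-→d11:-→d12:-→d13:-→d14:-→d15:-→d16:-→d17:-→d18:-→d19:-→d20:-→d21:H4→d22:-→d23:-→d24:-→d25:-→d26:-→d27:-→d28:H3  best=H3
  add 199.80.0.0/12 -> H0 at depth 12
  ? 18.192.102.80  path d0:-→d1:-→d2:-  best=no-route
  del 35.11.0.0/16 (clear depth 16)
  ? 247.82.24.36  path d0:-→d1:-→d2:-→d3:-→d4:-→d5:-→d6:-→d7:-→d8:-→d9:-→d10:-→d11:-→d12:-→d13:-→d14:-→d15:-→d16:-→d17:-→d18:-→d19:-→d20:-→d21:H4→d22:-→d23:-→d24:-  best=H4
  add 35.11.21.101/32 -> H5 at depth 32
  add 35.11.21.0/24 -> H1 at depth 24

== LOOKUPS ==
["H4","H3","no-route","H4"]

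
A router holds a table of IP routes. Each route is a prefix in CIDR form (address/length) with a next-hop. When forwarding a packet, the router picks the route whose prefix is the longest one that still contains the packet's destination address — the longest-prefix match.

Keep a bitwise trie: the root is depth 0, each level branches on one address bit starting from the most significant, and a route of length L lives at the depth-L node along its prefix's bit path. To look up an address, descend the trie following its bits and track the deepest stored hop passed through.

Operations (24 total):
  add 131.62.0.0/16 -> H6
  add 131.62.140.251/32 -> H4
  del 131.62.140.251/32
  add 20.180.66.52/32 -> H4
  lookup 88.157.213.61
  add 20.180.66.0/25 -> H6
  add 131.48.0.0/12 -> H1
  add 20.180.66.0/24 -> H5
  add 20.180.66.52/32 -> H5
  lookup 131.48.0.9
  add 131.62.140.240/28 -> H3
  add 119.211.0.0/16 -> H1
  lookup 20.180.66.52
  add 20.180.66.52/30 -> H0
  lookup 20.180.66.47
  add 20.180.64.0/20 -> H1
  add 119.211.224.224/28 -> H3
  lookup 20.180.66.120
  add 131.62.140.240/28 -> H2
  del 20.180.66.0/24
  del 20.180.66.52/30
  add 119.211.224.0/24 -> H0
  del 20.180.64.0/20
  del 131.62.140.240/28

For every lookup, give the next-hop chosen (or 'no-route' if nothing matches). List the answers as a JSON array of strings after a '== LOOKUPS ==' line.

Trace:
  add 131.62.0.0/16 -> H6 at depth 16
  add 131.62.140.251/32 -> H4 at depth 32
  del 131.62.140.251/32 (clear depth 32)
  add 20.180.66.52/32 -> H4 at depth 32
  lookup 88.157.213.61: bits 0 walk d0:-→d1:- -> no-route
  add 20.180.66.0/25 -> H6 at depth 25
  add 131.48.0.0/12 -> H1 at depth 12
  add 20.180.66.0/24 -> H5 at depth 24
  add 20.180.66.52/32 -> H5 at depth 32
  lookup 131.48.0.9: bits 100000110011 walk d0:-→d1:-→d2:-→d3:-→d4:-→d5:-→d6:-→d7:-→d8:-→d9:-→d10:-→d11:-→d12:H1 -> H1
  add 131.62.140.240/28 -> H3 at depth 28
  add 119.211.0.0/16 -> H1 at depth 16
  lookup 20.180.66.52: bits 00010100101101000100001000110100 walk d0:-→d1:-→d2:-→d3:-→d4:-→d5:-→d6:-→d7:-→d8:-→d9:-→d10:-→d11:-→d12:-→d13:-→d14:-→d15:-→d16:-→d17:-→d18:-→d19:-→d20:-→d21:-→d22:-→d23:-→d24:H5→d25:H6→d26:-→d27:-→d28:-→d29:-→d30:-→d31:-→d32:H5 -> H5
  add 20.180.66.52/30 -> H0 at depth 30
  lookup 20.180.66.47: bits 000101001011010001000010001 walk d0:-→d1:-→d2:-→d3:-→d4:-→d5:-→d6:-→d7:-→d8:-→d9:-→d10:-→d11:-→d12:-→d13:-→d14:-→d15:-→d16:-→d17:-→d18:-→d19:-→d20:-→d21:-→d22:-→d23:-→d24:H5→d25:H6→d26:-→d27:- -> H6
  add 20.180.64.0/20 -> H1 at depth 20
  add 119.211.224.224/28 -> H3 at depth 28
  lookup 20.180.66.120: bits 0001010010110100010000100 walk d0:-→d1:-→d2:-→d3:-→d4:-→d5:-→d6:-→d7:-→d8:-→d9:-→d10:-→d11:-→d12:-→d13:-→d14:-→d15:-→d16:-→d17:-→d18:-→d19:-→d20:H1→d21:-→d22:-→d23:-→d24:H5→d25:H6 -> H6
  add 131.62.140.240/28 -> H2 at depth 28
  del 20.180.66.0/24 (clear depth 24)
  del 20.180.66.52/30 (clear depth 30)
  add 119.211.224.0/24 -> H0 at depth 24
  del 20.180.64.0/20 (clear depth 20)
  del 131.62.140.240/28 (clear depth 28)

== LOOKUPS ==
["no-route","H1","H5","H6","H6"]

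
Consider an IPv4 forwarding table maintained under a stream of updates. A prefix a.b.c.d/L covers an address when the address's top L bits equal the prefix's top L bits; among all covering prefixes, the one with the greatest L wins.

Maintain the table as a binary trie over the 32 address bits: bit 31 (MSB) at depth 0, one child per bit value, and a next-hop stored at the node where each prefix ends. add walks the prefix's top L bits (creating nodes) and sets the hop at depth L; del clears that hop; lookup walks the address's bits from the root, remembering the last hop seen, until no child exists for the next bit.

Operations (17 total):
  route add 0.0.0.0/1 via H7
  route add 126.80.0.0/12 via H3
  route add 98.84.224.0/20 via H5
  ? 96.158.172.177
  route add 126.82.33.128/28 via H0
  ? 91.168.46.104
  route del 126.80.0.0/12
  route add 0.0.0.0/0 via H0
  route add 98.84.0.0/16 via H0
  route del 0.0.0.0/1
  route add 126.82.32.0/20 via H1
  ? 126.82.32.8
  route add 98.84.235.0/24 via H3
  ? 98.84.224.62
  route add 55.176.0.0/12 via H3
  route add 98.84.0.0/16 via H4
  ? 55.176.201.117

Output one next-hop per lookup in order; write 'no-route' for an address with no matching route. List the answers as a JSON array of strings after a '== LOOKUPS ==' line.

Trace:
  add 0.0.0.0/1 -> H7 at depth 1
  add 126.80.0.0/12 -> H3 at depth 12
  add 98.84.224.0/20 -> H5 at depth 20
  Q 96.158.172.177: descend 011000 ; hops seen [H7] ; pick H7
  add 126.82.33.128/28 -> H0 at depth 28
  Q 91.168.46.104: descend 01 ; hops seen [H7] ; pick H7
  del 126.80.0.0/12 (clear depth 12)
  add 0.0.0.0/0 -> H0 at depth 0
  add 98.84.0.0/16 -> H0 at depth 16
  del 0.0.0.0/1 (clear depth 1)
  add 126.82.32.0/20 -> H1 at depth 20
  Q 126.82.32.8: descend 01111110010100100010000 ; hops seen [H0,H1] ; pick H1
  add 98.84.235.0/24 -> H3 at depth 24
  Q 98.84.224.62: descend 01100010010101001110 ; hops seen [H0,H0,H5] ; pick H5
  add 55.176.0.0/12 -> H3 at depth 12
  add 98.84.0.0/16 -> H4 at depth 16
  Q 55.176.201.117: descend 001101111011 ; hops seen [H0,H3] ; pick H3

== LOOKUPS ==
["H7","H7","H1","H5","H3"]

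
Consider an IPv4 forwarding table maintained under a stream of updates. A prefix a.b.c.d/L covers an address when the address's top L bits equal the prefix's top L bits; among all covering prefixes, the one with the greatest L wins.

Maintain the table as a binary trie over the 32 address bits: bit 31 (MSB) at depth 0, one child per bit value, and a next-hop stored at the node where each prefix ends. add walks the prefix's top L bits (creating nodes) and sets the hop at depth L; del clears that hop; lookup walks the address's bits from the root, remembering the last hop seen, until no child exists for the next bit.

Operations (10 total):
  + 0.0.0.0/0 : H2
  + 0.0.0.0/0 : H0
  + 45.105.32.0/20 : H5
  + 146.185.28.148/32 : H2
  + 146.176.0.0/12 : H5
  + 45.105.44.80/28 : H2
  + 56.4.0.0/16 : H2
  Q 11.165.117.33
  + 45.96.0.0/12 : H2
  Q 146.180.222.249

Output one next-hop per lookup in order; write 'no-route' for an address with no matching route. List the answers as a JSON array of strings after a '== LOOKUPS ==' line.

Apply in order:
  + 0.0.0.0/0 (H2) depth=0
  + 0.0.0.0/0 (H0) depth=0
  + 45.105.32.0/20 (H5) depth=20
  + 146.185.28.148/32 (H2) depth=32
  + 146.176.0.0/12 (H5) depth=12
  + 45.105.44.80/28 (H2) depth=28
  + 56.4.0.0/16 (H2) depth=16
  ? 11.165.117.33  path d0:H0→d1:-→d2:-  best=H0
  + 45.96.0.0/12 (H2) depth=12
  ? 146.180.222.249  path d0:H0→d1:-→d2:-→d3:-→d4:-→d5:-→d6:-→d7:-→d8:-→d9:-→d10:-→d11:-→d12:H5  best=H5

== LOOKUPS ==
["H0","H5"]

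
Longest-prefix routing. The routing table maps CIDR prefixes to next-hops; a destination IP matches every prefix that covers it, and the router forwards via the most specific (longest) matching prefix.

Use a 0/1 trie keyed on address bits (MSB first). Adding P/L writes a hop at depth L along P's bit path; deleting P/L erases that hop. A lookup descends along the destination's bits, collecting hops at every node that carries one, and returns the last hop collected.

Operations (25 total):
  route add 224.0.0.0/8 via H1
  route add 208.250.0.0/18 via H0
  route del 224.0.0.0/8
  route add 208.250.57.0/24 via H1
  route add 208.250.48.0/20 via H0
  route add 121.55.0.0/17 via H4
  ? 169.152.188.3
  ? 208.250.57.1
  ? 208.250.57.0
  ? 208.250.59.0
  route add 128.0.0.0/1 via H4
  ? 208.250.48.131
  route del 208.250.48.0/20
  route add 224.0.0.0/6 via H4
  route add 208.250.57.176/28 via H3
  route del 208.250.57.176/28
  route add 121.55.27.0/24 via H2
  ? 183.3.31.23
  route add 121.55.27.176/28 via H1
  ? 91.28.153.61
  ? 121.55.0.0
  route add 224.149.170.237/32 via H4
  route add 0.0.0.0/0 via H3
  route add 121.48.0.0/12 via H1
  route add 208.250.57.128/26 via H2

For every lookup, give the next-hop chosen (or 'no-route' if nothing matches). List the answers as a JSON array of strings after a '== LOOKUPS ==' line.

Trace:
  + 224.0.0.0/8 (H1) depth=8
  + 208.250.0.0/18 (H0) depth=18
  del 224.0.0.0/8 (clear depth 8)
  + 208.250.57.0/24 (H1) depth=24
  + 208.250.48.0/20 (H0) depth=20
  + 121.55.0.0/17 (H4) depth=17
  lookup 169.152.188.3: bits 1 walk d0:-→d1:- -> no-route
  lookup 208.250.57.1: bits 110100001111101000111001 walk d0:-→d1:-→d2:-→d3:-→d4:-→d5:-→d6:-→d7:-→d8:-→d9:-→d10:-→d11:-→d12:-→d13:-→d14:-→d15:-→d16:-→d17:-→d18:H0→d19:-→d20:H0→d21:-→d22:-→d23:-→d24:H1 -> H1
  lookup 208.250.57.0: bits 110100001111101000111001 walk d0:-→d1:-→d2:-→d3:-→d4:-→d5:-→d6:-→d7:-→d8:-→d9:-→d10:-→d11:-→d12:-→d13:-→d14:-→d15:-→d16:-→d17:-→d18:H0→d19:-→d20:H0→d21:-→d22:-→d23:-→d24:H1 -> H1
  lookup 208.250.59.0: bits 1101000011111010001110 walk d0:-→d1:-→d2:-→d3:-→d4:-→d5:-→d6:-→d7:-→d8:-→d9:-→d10:-→d11:-→d12:-→d13:-→d14:-→d15:-→d16:-→d17:-→d18:H0→d19:-→d20:H0→d21:-→d22:- -> H0
  + 128.0.0.0/1 (H4) depth=1
  lookup 208.250.48.131: bits 11010000111110100011 walk d0:-→d1:H4→d2:-→d3:-→d4:-→d5:-→d6:-→d7:-→d8:-→d9:-→d10:-→d11:-→d12:-→d13:-→d14:-→d15:-→d16:-→d17:-→d18:H0→d19:-→d20:H0 -> H0
  del 208.250.48.0/20 (clear depth 20)
  + 224.0.0.0/6 (H4) depth=6
  + 208.250.57.176/28 (H3) depth=28
  del 208.250.57.176/28 (clear depth 28)
  + 121.55.27.0/24 (H2) depth=24
  lookup 183.3.31.23: bits 1 walk d0:-→d1:H4 -> H4
  + 121.55.27.176/28 (H1) depth=28
  lookup 91.28.153.61: bits 01 walk d0:-→d1:-→d2:- -> no-route
  lookup 121.55.0.0: bits 0111100100110111000 walk d0:-→d1:-→d2:-→d3:-→d4:-→d5:-→d6:-→d7:-→d8:-→d9:-→d10:-→d11:-→d12:-→d13:-→d14:-→d15:-→d16:-→d17:H4→d18:-→d19:- -> H4
  + 224.149.170.237/32 (H4) depth=32
  + 0.0.0.0/0 (H3) depth=0
  + 121.48.0.0/12 (H1) depth=12
  + 208.250.57.128/26 (H2) depth=26

== LOOKUPS ==
["no-route","H1","H1","H0","H0","H4","no-route","H4"]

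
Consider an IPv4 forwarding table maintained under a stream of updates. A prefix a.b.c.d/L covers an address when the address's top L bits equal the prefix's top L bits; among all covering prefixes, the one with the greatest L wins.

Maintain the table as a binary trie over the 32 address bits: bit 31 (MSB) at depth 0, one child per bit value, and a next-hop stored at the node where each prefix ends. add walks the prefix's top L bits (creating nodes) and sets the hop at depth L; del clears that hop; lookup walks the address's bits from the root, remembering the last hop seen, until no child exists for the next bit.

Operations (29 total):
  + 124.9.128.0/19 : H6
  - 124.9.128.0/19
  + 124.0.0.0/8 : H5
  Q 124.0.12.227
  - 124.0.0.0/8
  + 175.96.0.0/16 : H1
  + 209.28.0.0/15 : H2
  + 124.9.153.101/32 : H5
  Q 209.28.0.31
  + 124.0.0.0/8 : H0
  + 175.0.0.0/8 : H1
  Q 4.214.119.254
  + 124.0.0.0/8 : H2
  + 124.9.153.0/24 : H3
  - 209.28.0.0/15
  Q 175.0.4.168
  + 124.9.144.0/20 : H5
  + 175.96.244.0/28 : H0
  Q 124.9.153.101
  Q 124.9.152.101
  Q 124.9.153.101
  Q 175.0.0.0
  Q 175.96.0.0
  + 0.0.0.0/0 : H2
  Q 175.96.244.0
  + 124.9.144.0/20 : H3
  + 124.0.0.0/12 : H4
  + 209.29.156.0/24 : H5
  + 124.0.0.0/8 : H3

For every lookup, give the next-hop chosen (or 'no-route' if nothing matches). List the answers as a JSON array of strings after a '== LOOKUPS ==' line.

Apply in order:
  + 124.9.128.0/19 (H6) depth=19
  - 124.9.128.0/19 clear@19
  + 124.0.0.0/8 (H5) depth=8
  Q 124.0.12.227: descend 011111000000 ; hops seen [H5] ; pick H5
  - 124.0.0.0/8 clear@8
  + 175.96.0.0/16 (H1) depth=16
  + 209.28.0.0/15 (H2) depth=15
  + 124.9.153.101/32 (H5) depth=32
  Q 209.28.0.31: descend 110100010001110 ; hops seen [H2] ; pick H2
  + 124.0.0.0/8 (H0) depth=8
  + 175.0.0.0/8 (H1) depth=8
  Q 4.214.119.254: descend 0 ; hops seen [∅] ; pick no-route
  + 124.0.0.0/8 (H2) depth=8
  + 124.9.153.0/24 (H3) depth=24
  - 209.28.0.0/15 clear@15
  Q 175.0.4.168: descend 101011110 ; hops seen [H1] ; pick H1
  + 124.9.144.0/20 (H5) depth=20
  + 175.96.244.0/28 (H0) depth=28
  Q 124.9.153.101: descend 01111100000010011001100101100101 ; hops seen [H2,H5,H3,H5] ; pick H5
  Q 124.9.152.101: descend 01111100000010011001100 ; hops seen [H2,H5] ; pick H5
  Q 124.9.153.101: descend 01111100000010011001100101100101 ; hops seen [H2,H5,H3,H5] ; pick H5
  Q 175.0.0.0: descend 101011110 ; hops seen [H1] ; pick H1
  Q 175.96.0.0: descend 1010111101100000 ; hops seen [H1,H1] ; pick H1
  + 0.0.0.0/0 (H2) depth=0
  Q 175.96.244.0: descend 1010111101100000111101000000 ; hops seen [H2,H1,H1,H0] ; pick H0
  + 124.9.144.0/20 (H3) depth=20
  + 124.0.0.0/12 (H4) depth=12
  + 209.29.156.0/24 (H5) depth=24
  + 124.0.0.0/8 (H3) depth=8

== LOOKUPS ==
["H5","H2","no-route","H1","H5","H5","H5","H1","H1","H0"]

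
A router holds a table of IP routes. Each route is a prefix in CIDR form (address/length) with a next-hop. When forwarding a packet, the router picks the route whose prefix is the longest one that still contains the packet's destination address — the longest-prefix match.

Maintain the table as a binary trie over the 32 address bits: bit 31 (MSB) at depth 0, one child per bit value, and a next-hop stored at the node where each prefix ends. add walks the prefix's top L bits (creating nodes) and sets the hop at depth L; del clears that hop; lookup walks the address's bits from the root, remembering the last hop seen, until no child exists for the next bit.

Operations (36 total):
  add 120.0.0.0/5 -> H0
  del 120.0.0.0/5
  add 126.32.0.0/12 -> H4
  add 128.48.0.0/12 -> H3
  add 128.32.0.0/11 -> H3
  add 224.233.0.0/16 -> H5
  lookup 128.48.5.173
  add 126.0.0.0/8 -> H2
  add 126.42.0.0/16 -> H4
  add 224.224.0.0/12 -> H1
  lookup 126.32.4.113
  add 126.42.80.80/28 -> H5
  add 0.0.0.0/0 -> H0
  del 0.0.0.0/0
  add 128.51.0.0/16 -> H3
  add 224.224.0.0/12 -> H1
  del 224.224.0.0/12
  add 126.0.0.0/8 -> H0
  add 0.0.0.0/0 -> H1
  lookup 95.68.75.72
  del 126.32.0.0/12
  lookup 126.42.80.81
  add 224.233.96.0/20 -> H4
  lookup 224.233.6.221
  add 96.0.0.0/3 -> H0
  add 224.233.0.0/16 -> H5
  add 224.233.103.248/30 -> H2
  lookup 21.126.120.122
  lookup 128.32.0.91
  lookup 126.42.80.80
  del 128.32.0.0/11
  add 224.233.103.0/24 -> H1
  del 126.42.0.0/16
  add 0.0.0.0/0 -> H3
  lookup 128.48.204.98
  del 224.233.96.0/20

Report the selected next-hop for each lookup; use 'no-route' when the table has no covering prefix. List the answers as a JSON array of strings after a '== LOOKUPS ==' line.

Trace:
  add 120.0.0.0/5 -> H0 at depth 5
  del 120.0.0.0/5 (clear depth 5)
  add 126.32.0.0/12 -> H4 at depth 12
  add 128.48.0.0/12 -> H3 at depth 12
  add 128.32.0.0/11 -> H3 at depth 11
  add 224.233.0.0/16 -> H5 at depth 16
  lookup 128.48.5.173: bits 100000000011 walk d0:-→d1:-→d2:-→d3:-→d4:-→d5:-→d6:-→d7:-→d8:-→d9:-→d10:-→d11:H3→d12:H3 -> H3
  add 126.0.0.0/8 -> H2 at depth 8
  add 126.42.0.0/16 -> H4 at depth 16
  add 224.224.0.0/12 -> H1 at depth 12
  lookup 126.32.4.113: bits 011111100010 walk d0:-→d1:-→d2:-→d3:-→d4:-→d5:-→d6:-→d7:-→d8:H2→d9:-→d10:-→d11:-→d12:H4 -> H4
  add 126.42.80.80/28 -> H5 at depth 28
  add 0.0.0.0/0 -> H0 at depth 0
  del 0.0.0.0/0 (clear depth 0)
  add 128.51.0.0/16 -> H3 at depth 16
  add 224.224.0.0/12 -> H1 at depth 12
  del 224.224.0.0/12 (clear depth 12)
  add 126.0.0.0/8 -> H0 at depth 8
  add 0.0.0.0/0 -> H1 at depth 0
  lookup 95.68.75.72: bits 01 walk d0:H1→d1:-→d2:- -> H1
  del 126.32.0.0/12 (clear depth 12)
  lookup 126.42.80.81: bits 0111111000101010010100000101 walk d0:H1→d1:-→d2:-→d3:-→d4:-→d5:-→d6:-→d7:-→d8:H0→d9:-→d10:-→d11:-→d12:-→d13:-→d14:-→d15:-→d16:H4→d17:-→d18:-→d19:-→d20:-→d21:-→d22:-→d23:-→d24:-→d25:-→d26:-→d27:-→d28:H5 -> H5
  add 224.233.96.0/20 -> H4 at depth 20
  lookup 224.233.6.221: bits 11100000111010010 walk d0:H1→d1:-→d2:-→d3:-→d4:-→d5:-→d6:-→d7:-→d8:-→d9:-→d10:-→d11:-→d12:-→d13:-→d14:-→d15:-→d16:H5→d17:- -> H5
  add 96.0.0.0/3 -> H0 at depth 3
  add 224.233.0.0/16 -> H5 at depth 16
  add 224.233.103.248/30 -> H2 at depth 30
  lookup 21.126.120.122: bits 0 walk d0:H1→d1:- -> H1
  lookup 128.32.0.91: bits 10000000001 walk d0:H1→d1:-→d2:-→d3:-→d4:-→d5:-→d6:-→d7:-→d8:-→d9:-→d10:-→d11:H3 -> H3
  lookup 126.42.80.80: bits 0111111000101010010100000101 walk d0:H1→d1:-→d2:-→d3:H0→d4:-→d5:-→d6:-→d7:-→d8:H0→d9:-→d10:-→d11:-→d12:-→d13:-→d14:-→d15:-→d16:H4→d17:-→d18:-→d19:-→d20:-→d21:-→d22:-→d23:-→d24:-→d25:-→d26:-→d27:-→d28:H5 -> H5
  del 128.32.0.0/11 (clear depth 11)
  add 224.233.103.0/24 -> H1 at depth 24
  del 126.42.0.0/16 (clear depth 16)
  add 0.0.0.0/0 -> H3 at depth 0
  lookup 128.48.204.98: bits 10000000001100 walk d0:H3→d1:-→d2:-→d3:-→d4:-→d5:-→d6:-→d7:-→d8:-→d9:-→d10:-→d11:-→d12:H3→d13:-→d14:- -> H3
  del 224.233.96.0/20 (clear depth 20)

== LOOKUPS ==
["H3","H4","H1","H5","H5","H1","H3","H5","H3"]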